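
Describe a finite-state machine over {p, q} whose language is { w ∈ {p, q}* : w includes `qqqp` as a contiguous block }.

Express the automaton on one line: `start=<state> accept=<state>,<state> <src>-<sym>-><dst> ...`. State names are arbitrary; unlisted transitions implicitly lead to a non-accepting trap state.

Track how much of `qqqp` has been matched so far: state S0 is no progress, S4 is the absorbing accept state reached once `qqqp` has occurred. Intermediate states record partial matches; on a mismatch, fall back to the longest reusable overlap.
With 5 states:
        p   q  
>  S0   S0  S1 
   S1   S0  S2 
   S2   S0  S3 
   S3   S4  S3 
 * S4   S4  S4 
(> = start, * = accepting)

start=S0 accept=S4 S0-p->S0 S0-q->S1 S1-p->S0 S1-q->S2 S2-p->S0 S2-q->S3 S3-p->S4 S3-q->S3 S4-p->S4 S4-q->S4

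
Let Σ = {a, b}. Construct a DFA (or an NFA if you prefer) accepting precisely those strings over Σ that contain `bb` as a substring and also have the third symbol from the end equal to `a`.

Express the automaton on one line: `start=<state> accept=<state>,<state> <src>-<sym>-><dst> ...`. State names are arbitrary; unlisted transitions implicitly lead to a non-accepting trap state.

Run two small machines in parallel and take their product. One (3 states) tracks whether and how much of `bb` has been seen; the other (15 states) tracks the last 3 symbols read. Each combined state is a pair, one component from each; accept when both components accept.
A 20-state machine:
          a    b  
>  s0     s1   s2 
   s1     s3   s4 
   s2     s5   s6 
   s3     s7   s8 
   s4     s9  s10 
   s5    s11  s12 
   s6    s13  s14 
   s7     s7   s8 
   s8     s9  s10 
   s9    s11  s12 
 * s10   s13  s14 
   s11    s7   s8 
   s12    s9  s10 
   s13   s15  s16 
   s14   s13  s14 
   s15   s17  s18 
   s16   s19  s10 
 * s17   s17  s18 
 * s18   s19  s10 
 * s19   s15  s16 
(> = start, * = accepting)

start=s0 accept=s10,s17,s18,s19 s0-a->s1 s0-b->s2 s1-a->s3 s1-b->s4 s2-a->s5 s2-b->s6 s3-a->s7 s3-b->s8 s4-a->s9 s4-b->s10 s5-a->s11 s5-b->s12 s6-a->s13 s6-b->s14 s7-a->s7 s7-b->s8 s8-a->s9 s8-b->s10 s9-a->s11 s9-b->s12 s10-a->s13 s10-b->s14 s11-a->s7 s11-b->s8 s12-a->s9 s12-b->s10 s13-a->s15 s13-b->s16 s14-a->s13 s14-b->s14 s15-a->s17 s15-b->s18 s16-a->s19 s16-b->s10 s17-a->s17 s17-b->s18 s18-a->s19 s18-b->s10 s19-a->s15 s19-b->s16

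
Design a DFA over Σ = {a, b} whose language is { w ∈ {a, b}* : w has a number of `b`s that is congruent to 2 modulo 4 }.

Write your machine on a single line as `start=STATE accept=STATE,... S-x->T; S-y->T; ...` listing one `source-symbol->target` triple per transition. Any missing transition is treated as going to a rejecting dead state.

start=q0; accept=q2; q0-a->q0; q0-b->q1; q1-a->q1; q1-b->q2; q2-a->q2; q2-b->q3; q3-a->q3; q3-b->q0

Keep the running count of `b`s modulo 4: each `b` advances along the cycle q0 → q1 → q2 → q3 → q0 while other symbols loop. Accept at q2.
4 states suffice.
        a   b  
>  q0   q0  q1 
   q1   q1  q2 
 * q2   q2  q3 
   q3   q3  q0 
(> = start, * = accepting)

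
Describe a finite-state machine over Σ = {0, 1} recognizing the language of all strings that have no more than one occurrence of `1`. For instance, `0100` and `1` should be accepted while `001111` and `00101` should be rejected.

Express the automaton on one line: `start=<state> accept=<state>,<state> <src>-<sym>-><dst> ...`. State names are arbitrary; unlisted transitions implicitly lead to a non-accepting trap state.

start=S0 accept=S0,S1 S0-0->S0 S0-1->S1 S1-0->S1 S1-1->S2 S2-0->S2 S2-1->S2

Only the number of `1`s matters, and only up to 2. Make a chain S0 → S1 → S2 advanced by each `1` (with S2 absorbing); every other symbol self-loops. The accepting set is {S0, S1}.
3 states suffice.
        0   1  
>* S0   S0  S1 
 * S1   S1  S2 
   S2   S2  S2 
(> = start, * = accepting)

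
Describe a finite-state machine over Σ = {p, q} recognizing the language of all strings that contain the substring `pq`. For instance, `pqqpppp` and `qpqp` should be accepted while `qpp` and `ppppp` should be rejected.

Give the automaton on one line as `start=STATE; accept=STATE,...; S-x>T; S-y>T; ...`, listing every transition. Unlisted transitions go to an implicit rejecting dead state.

start=s0; accept=s2; s0-p>s1; s0-q>s0; s1-p>s1; s1-q>s2; s2-p>s2; s2-q>s2

States s0..s1 record the length of the longest prefix of `pq` that matches the current input suffix. Reaching s2 means `pq` has been seen, and we stay there forever. Accept from s2.
        p   q  
>  s0   s1  s0 
   s1   s1  s2 
 * s2   s2  s2 
(> = start, * = accepting)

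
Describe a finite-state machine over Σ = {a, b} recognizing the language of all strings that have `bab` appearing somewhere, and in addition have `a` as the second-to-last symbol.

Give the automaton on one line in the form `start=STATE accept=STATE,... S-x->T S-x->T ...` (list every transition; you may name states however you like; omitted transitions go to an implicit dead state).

start=q0 accept=q3,q6 q0-a->q0 q0-b->q1 q1-a->q2 q1-b->q1 q2-a->q0 q2-b->q3 q3-a->q4 q3-b->q5 q4-a->q6 q4-b->q3 q5-a->q4 q5-b->q5 q6-a->q6 q6-b->q3

Run two small machines in parallel and take their product. One (4 states) tracks whether and how much of `bab` has been seen; the other (7 states) tracks the last 2 symbols read. Each combined state is a pair, one component from each; accept when both components accept. Minimizing collapses redundant product states.
        a   b  
>  q0   q0  q1 
   q1   q2  q1 
   q2   q0  q3 
 * q3   q4  q5 
   q4   q6  q3 
   q5   q4  q5 
 * q6   q6  q3 
(> = start, * = accepting)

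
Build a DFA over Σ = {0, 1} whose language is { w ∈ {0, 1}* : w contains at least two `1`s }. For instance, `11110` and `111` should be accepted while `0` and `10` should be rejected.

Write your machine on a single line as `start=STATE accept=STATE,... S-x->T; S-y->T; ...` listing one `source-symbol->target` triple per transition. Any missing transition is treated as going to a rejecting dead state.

Only the number of `1`s matters, and only up to 3. Make a chain q0 → q1 → q2 → q3 advanced by each `1` (with q3 absorbing); every other symbol self-loops. The accepting set is {q2, q3}.
        0   1  
>  q0   q0  q1 
   q1   q1  q2 
 * q2   q2  q3 
 * q3   q3  q3 
(> = start, * = accepting)

start=q0; accept=q2,q3; q0-0->q0; q0-1->q1; q1-0->q1; q1-1->q2; q2-0->q2; q2-1->q3; q3-0->q3; q3-1->q3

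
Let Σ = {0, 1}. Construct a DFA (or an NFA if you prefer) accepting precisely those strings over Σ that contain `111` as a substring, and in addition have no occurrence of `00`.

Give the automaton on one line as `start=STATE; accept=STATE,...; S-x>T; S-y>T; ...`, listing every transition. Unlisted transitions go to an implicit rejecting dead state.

Handle the two conditions separately and then intersect. One (4 states) tracks whether and how much of `111` has been seen; the other (3 states) tracks partial matches of the forbidden pattern `00`. Each combined state is a pair, one component from each; accept when both components accept. Equivalent product states are then merged.
7 states suffice.
        0   1  
>  q0   q1  q2 
   q1   q3  q2 
   q2   q1  q4 
   q3   q3  q3 
   q4   q1  q5 
 * q5   q6  q5 
 * q6   q3  q5 
(> = start, * = accepting)

start=q0; accept=q5,q6; q0-0>q1; q0-1>q2; q1-0>q3; q1-1>q2; q2-0>q1; q2-1>q4; q3-0>q3; q3-1>q3; q4-0>q1; q4-1>q5; q5-0>q6; q5-1>q5; q6-0>q3; q6-1>q5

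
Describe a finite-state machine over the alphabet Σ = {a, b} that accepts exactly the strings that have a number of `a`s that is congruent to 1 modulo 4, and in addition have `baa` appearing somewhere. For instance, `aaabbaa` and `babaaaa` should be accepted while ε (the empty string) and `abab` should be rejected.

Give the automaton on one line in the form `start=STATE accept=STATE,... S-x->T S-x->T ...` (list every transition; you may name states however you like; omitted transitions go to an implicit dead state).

start=s0 accept=s15 s0-a->s1 s0-b->s2 s1-a->s3 s1-b->s4 s2-a->s5 s2-b->s2 s3-a->s6 s3-b->s7 s4-a->s8 s4-b->s4 s5-a->s9 s5-b->s4 s6-a->s0 s6-b->s10 s7-a->s11 s7-b->s7 s8-a->s12 s8-b->s7 s9-a->s12 s9-b->s9 s10-a->s13 s10-b->s10 s11-a->s14 s11-b->s10 s12-a->s14 s12-b->s12 s13-a->s15 s13-b->s2 s14-a->s15 s14-b->s14 s15-a->s9 s15-b->s15

Handle the two conditions separately and then intersect. One (4 states) tracks the count of `a`s modulo 4; the other (4 states) tracks whether and how much of `baa` has been seen. Each combined state is a pair, one component from each; accept when both components accept.
          a    b  
>  s0     s1   s2 
   s1     s3   s4 
   s2     s5   s2 
   s3     s6   s7 
   s4     s8   s4 
   s5     s9   s4 
   s6     s0  s10 
   s7    s11   s7 
   s8    s12   s7 
   s9    s12   s9 
   s10   s13  s10 
   s11   s14  s10 
   s12   s14  s12 
   s13   s15   s2 
   s14   s15  s14 
 * s15    s9  s15 
(> = start, * = accepting)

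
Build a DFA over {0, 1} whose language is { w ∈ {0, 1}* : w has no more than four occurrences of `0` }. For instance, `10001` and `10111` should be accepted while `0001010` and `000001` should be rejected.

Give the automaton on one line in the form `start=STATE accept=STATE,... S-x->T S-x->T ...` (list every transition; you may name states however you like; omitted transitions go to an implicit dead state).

start=q0 accept=q0,q1,q2,q3,q4 q0-0->q1 q0-1->q0 q1-0->q2 q1-1->q1 q2-0->q3 q2-1->q2 q3-0->q4 q3-1->q3 q4-0->q5 q4-1->q4 q5-0->q5 q5-1->q5

Count `0`s, saturating at 5: states q0 through q4 mean 0 through 4 `0`s seen; q5 means more than 4. Each `0` increments (capped at q5); other symbols loop. Accept from {q0, q1, q2, q3, q4}.
With 6 states:
        0   1  
>* q0   q1  q0 
 * q1   q2  q1 
 * q2   q3  q2 
 * q3   q4  q3 
 * q4   q5  q4 
   q5   q5  q5 
(> = start, * = accepting)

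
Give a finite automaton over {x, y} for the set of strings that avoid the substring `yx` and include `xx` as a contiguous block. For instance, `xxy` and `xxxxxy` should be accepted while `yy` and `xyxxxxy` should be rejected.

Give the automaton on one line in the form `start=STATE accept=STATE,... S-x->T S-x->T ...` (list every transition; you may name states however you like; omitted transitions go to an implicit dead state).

start=S0 accept=S3,S5 S0-x->S1 S0-y->S2 S1-x->S3 S1-y->S2 S2-x->S4 S2-y->S2 S3-x->S3 S3-y->S5 S4-x->S6 S4-y->S7 S5-x->S6 S5-y->S5 S6-x->S6 S6-y->S6 S7-x->S4 S7-y->S7

Build one automaton per condition and run them in lockstep. One (3 states) tracks partial matches of the forbidden pattern `yx`; the other (3 states) tracks whether and how much of `xx` has been seen. Each combined state is a pair, one component from each; accept when both components accept.
        x   y  
>  S0   S1  S2 
   S1   S3  S2 
   S2   S4  S2 
 * S3   S3  S5 
   S4   S6  S7 
 * S5   S6  S5 
   S6   S6  S6 
   S7   S4  S7 
(> = start, * = accepting)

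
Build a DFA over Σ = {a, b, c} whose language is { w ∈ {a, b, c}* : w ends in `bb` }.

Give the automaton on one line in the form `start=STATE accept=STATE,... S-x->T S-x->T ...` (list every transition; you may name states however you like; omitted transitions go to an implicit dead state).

Remember how much of `bb` the current input suffix matches. State s0 means no match yet; s1 means the last symbol is `b`; s2 means the last 2 symbols are `bb`. Only s2 accepts. On a mismatch, fall back to the longest proper suffix that is still a prefix of `bb`.
A 3-state machine:
        a   b   c  
>  s0   s0  s1  s0 
   s1   s0  s2  s0 
 * s2   s0  s2  s0 
(> = start, * = accepting)

start=s0 accept=s2 s0-a->s0 s0-b->s1 s0-c->s0 s1-a->s0 s1-b->s2 s1-c->s0 s2-a->s0 s2-b->s2 s2-c->s0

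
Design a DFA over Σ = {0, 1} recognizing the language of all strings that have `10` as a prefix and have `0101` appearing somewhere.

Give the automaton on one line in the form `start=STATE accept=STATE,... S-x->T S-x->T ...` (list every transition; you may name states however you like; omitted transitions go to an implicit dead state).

start=q0 accept=q7 q0-0->q1 q0-1->q2 q1-0->q1 q1-1->q1 q2-0->q3 q2-1->q1 q3-0->q3 q3-1->q4 q4-0->q5 q4-1->q6 q5-0->q3 q5-1->q7 q6-0->q3 q6-1->q6 q7-0->q7 q7-1->q7

Build one automaton per condition and run them in lockstep. One (4 states) tracks whether the input so far still matches the prefix `10`; the other (5 states) tracks whether and how much of `0101` has been seen. Each combined state is a pair, one component from each; accept when both components accept. After merging equivalent states the machine shrinks.
        0   1  
>  q0   q1  q2 
   q1   q1  q1 
   q2   q3  q1 
   q3   q3  q4 
   q4   q5  q6 
   q5   q3  q7 
   q6   q3  q6 
 * q7   q7  q7 
(> = start, * = accepting)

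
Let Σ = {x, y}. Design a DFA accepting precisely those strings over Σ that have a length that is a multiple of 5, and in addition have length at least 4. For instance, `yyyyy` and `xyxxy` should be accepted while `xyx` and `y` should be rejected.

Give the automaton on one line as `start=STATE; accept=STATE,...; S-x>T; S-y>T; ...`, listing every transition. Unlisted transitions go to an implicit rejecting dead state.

start=S0; accept=S5; S0-x>S1; S0-y>S1; S1-x>S2; S1-y>S2; S2-x>S3; S2-y>S3; S3-x>S4; S3-y>S4; S4-x>S5; S4-y>S5; S5-x>S6; S5-y>S6; S6-x>S7; S6-y>S7; S7-x>S8; S7-y>S8; S8-x>S9; S8-y>S9; S9-x>S5; S9-y>S5

Handle the two conditions separately and then intersect. The first has 5 states tracking the input length modulo 5; the second has 6 states tracking the input length, saturating at 5. A product state is a pair (one from each), accepting exactly when both do.
A 10-state machine:
        x   y  
>  S0   S1  S1 
   S1   S2  S2 
   S2   S3  S3 
   S3   S4  S4 
   S4   S5  S5 
 * S5   S6  S6 
   S6   S7  S7 
   S7   S8  S8 
   S8   S9  S9 
   S9   S5  S5 
(> = start, * = accepting)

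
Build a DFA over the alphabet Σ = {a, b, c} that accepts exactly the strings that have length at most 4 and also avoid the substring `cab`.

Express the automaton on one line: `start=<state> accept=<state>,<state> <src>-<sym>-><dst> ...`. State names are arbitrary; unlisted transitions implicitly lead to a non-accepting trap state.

start=S0 accept=S0,S1,S2,S3,S4,S5,S6,S7,S9 S0-a->S1 S0-b->S1 S0-c->S2 S1-a->S3 S1-b->S3 S1-c->S4 S2-a->S5 S2-b->S3 S2-c->S4 S3-a->S6 S3-b->S6 S3-c->S6 S4-a->S7 S4-b->S6 S4-c->S6 S5-a->S6 S5-b->S8 S5-c->S6 S6-a->S9 S6-b->S9 S6-c->S9 S7-a->S9 S7-b->S8 S7-c->S9 S8-a->S8 S8-b->S8 S8-c->S8 S9-a->S8 S9-b->S8 S9-c->S8

Run two small machines in parallel and take their product. The first has 6 states tracking the input length, saturating at 5; the second has 4 states tracking partial matches of the forbidden pattern `cab`. A product state is a pair (one from each), accepting exactly when both do. After merging equivalent states the machine shrinks.
10 states suffice.
        a   b   c  
>* S0   S1  S1  S2 
 * S1   S3  S3  S4 
 * S2   S5  S3  S4 
 * S3   S6  S6  S6 
 * S4   S7  S6  S6 
 * S5   S6  S8  S6 
 * S6   S9  S9  S9 
 * S7   S9  S8  S9 
   S8   S8  S8  S8 
 * S9   S8  S8  S8 
(> = start, * = accepting)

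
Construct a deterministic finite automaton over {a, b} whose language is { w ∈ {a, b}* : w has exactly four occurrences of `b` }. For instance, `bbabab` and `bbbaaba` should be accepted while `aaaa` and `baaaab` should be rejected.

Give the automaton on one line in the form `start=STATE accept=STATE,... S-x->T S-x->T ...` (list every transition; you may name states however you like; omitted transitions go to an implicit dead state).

Count `b`s, saturating at 5: states q0 through q4 mean 0 through 4 `b`s seen; q5 means more than 4. Each `b` increments (capped at q5); other symbols loop. Accept from {q4}.
        a   b  
>  q0   q0  q1 
   q1   q1  q2 
   q2   q2  q3 
   q3   q3  q4 
 * q4   q4  q5 
   q5   q5  q5 
(> = start, * = accepting)

start=q0 accept=q4 q0-a->q0 q0-b->q1 q1-a->q1 q1-b->q2 q2-a->q2 q2-b->q3 q3-a->q3 q3-b->q4 q4-a->q4 q4-b->q5 q5-a->q5 q5-b->q5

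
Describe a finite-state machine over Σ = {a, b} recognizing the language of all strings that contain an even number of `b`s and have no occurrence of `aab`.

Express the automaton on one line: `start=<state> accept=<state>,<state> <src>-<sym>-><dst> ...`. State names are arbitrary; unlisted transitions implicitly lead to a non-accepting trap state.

start=s0 accept=s0,s1,s3 s0-a->s1 s0-b->s2 s1-a->s3 s1-b->s2 s2-a->s4 s2-b->s0 s3-a->s3 s3-b->s5 s4-a->s6 s4-b->s0 s5-a->s5 s5-b->s7 s6-a->s6 s6-b->s7 s7-a->s7 s7-b->s5

Run two small machines in parallel and take their product. One (2 states) tracks the count of `b`s modulo 2; the other (4 states) tracks partial matches of the forbidden pattern `aab`. Each combined state is a pair, one component from each; accept when both components accept.
        a   b  
>* s0   s1  s2 
 * s1   s3  s2 
   s2   s4  s0 
 * s3   s3  s5 
   s4   s6  s0 
   s5   s5  s7 
   s6   s6  s7 
   s7   s7  s5 
(> = start, * = accepting)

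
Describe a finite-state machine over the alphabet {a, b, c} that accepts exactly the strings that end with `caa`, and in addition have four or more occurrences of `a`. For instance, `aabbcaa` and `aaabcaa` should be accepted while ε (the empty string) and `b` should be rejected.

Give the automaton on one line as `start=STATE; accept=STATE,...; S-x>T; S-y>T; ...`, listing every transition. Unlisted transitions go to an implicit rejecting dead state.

Run two small machines in parallel and take their product. One (4 states) tracks how much of the suffix `caa` has currently been matched; the other (6 states) tracks the count of `a`s, saturating at 5. Each combined state is a pair, one component from each; accept when both components accept.
          a    b    c  
>  s0     s1   s0   s2 
   s1     s3   s1   s4 
   s2     s5   s0   s2 
   s3     s6   s3   s7 
   s4     s8   s1   s4 
   s5     s9   s1   s4 
   s6    s10   s6  s11 
   s7    s12   s3   s7 
   s8    s13   s3   s7 
   s9     s6   s3   s7 
   s10   s14  s10  s15 
   s11   s16   s6  s11 
   s12   s17   s6  s11 
   s13   s10   s6  s11 
   s14   s14  s14  s18 
   s15   s19  s10  s15 
   s16   s20  s10  s15 
 * s17   s14  s10  s15 
   s18   s19  s14  s18 
   s19   s20  s14  s18 
 * s20   s14  s14  s18 
(> = start, * = accepting)

start=s0; accept=s17,s20; s0-a>s1; s0-b>s0; s0-c>s2; s1-a>s3; s1-b>s1; s1-c>s4; s2-a>s5; s2-b>s0; s2-c>s2; s3-a>s6; s3-b>s3; s3-c>s7; s4-a>s8; s4-b>s1; s4-c>s4; s5-a>s9; s5-b>s1; s5-c>s4; s6-a>s10; s6-b>s6; s6-c>s11; s7-a>s12; s7-b>s3; s7-c>s7; s8-a>s13; s8-b>s3; s8-c>s7; s9-a>s6; s9-b>s3; s9-c>s7; s10-a>s14; s10-b>s10; s10-c>s15; s11-a>s16; s11-b>s6; s11-c>s11; s12-a>s17; s12-b>s6; s12-c>s11; s13-a>s10; s13-b>s6; s13-c>s11; s14-a>s14; s14-b>s14; s14-c>s18; s15-a>s19; s15-b>s10; s15-c>s15; s16-a>s20; s16-b>s10; s16-c>s15; s17-a>s14; s17-b>s10; s17-c>s15; s18-a>s19; s18-b>s14; s18-c>s18; s19-a>s20; s19-b>s14; s19-c>s18; s20-a>s14; s20-b>s14; s20-c>s18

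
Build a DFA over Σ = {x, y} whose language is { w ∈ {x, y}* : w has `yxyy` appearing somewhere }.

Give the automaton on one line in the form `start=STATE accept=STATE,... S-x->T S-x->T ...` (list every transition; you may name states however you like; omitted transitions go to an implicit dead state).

Track how much of `yxyy` has been matched so far: state A is no progress, E is the absorbing accept state reached once `yxyy` has occurred. Intermediate states record partial matches; on a mismatch, fall back to the longest reusable overlap.
       x  y 
>  A   A  B 
   B   C  B 
   C   A  D 
   D   C  E 
 * E   E  E 
(> = start, * = accepting)

start=A accept=E A-x->A A-y->B B-x->C B-y->B C-x->A C-y->D D-x->C D-y->E E-x->E E-y->E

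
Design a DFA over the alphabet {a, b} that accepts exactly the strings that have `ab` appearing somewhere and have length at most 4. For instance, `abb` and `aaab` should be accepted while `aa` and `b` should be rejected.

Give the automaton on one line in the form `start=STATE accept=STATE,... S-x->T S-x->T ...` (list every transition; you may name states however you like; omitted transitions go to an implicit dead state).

Run two small machines in parallel and take their product. One (3 states) tracks whether and how much of `ab` has been seen; the other (6 states) tracks the input length, saturating at 5. Each combined state is a pair, one component from each; accept when both components accept.
          a    b  
>  q0     q1   q2 
   q1     q3   q4 
   q2     q3   q5 
   q3     q6   q7 
 * q4     q7   q7 
   q5     q6   q8 
   q6     q9  q10 
 * q7    q10  q10 
   q8     q9  q11 
   q9    q12  q13 
 * q10   q13  q13 
   q11   q12  q14 
   q12   q12  q13 
   q13   q13  q13 
   q14   q12  q14 
(> = start, * = accepting)

start=q0 accept=q4,q7,q10 q0-a->q1 q0-b->q2 q1-a->q3 q1-b->q4 q2-a->q3 q2-b->q5 q3-a->q6 q3-b->q7 q4-a->q7 q4-b->q7 q5-a->q6 q5-b->q8 q6-a->q9 q6-b->q10 q7-a->q10 q7-b->q10 q8-a->q9 q8-b->q11 q9-a->q12 q9-b->q13 q10-a->q13 q10-b->q13 q11-a->q12 q11-b->q14 q12-a->q12 q12-b->q13 q13-a->q13 q13-b->q13 q14-a->q12 q14-b->q14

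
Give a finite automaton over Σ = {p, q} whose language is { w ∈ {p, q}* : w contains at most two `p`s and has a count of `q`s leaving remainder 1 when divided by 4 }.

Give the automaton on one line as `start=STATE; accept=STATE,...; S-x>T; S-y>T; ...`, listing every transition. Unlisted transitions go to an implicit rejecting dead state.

start=A; accept=C,E,H; A-p>B; A-q>C; B-p>D; B-q>E; C-p>E; C-q>F; D-p>G; D-q>H; E-p>H; E-q>I; F-p>I; F-q>J; G-p>G; G-q>K; H-p>K; H-q>L; I-p>L; I-q>M; J-p>M; J-q>A; K-p>K; K-q>N; L-p>N; L-q>O; M-p>O; M-q>B; N-p>N; N-q>P; O-p>P; O-q>D; P-p>P; P-q>G

Build one automaton per condition and run them in lockstep. The first has 4 states tracking the count of `p`s, saturating at 3; the second has 4 states tracking the count of `q`s modulo 4. A product state is a pair (one from each), accepting exactly when both do.
With 16 states:
       p  q 
>  A   B  C 
   B   D  E 
 * C   E  F 
   D   G  H 
 * E   H  I 
   F   I  J 
   G   G  K 
 * H   K  L 
   I   L  M 
   J   M  A 
   K   K  N 
   L   N  O 
   M   O  B 
   N   N  P 
   O   P  D 
   P   P  G 
(> = start, * = accepting)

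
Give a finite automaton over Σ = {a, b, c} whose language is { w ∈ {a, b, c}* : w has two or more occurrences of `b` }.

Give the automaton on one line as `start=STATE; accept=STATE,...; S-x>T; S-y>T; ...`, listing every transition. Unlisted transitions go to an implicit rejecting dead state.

start=q0; accept=q2,q3; q0-a>q0; q0-b>q1; q0-c>q0; q1-a>q1; q1-b>q2; q1-c>q1; q2-a>q2; q2-b>q3; q2-c>q2; q3-a>q3; q3-b>q3; q3-c>q3

Count `b`s, saturating at 3: states q0 through q2 mean 0 through 2 `b`s seen; q3 means more than 2. Each `b` increments (capped at q3); other symbols loop. Accept from {q2, q3}.
        a   b   c  
>  q0   q0  q1  q0 
   q1   q1  q2  q1 
 * q2   q2  q3  q2 
 * q3   q3  q3  q3 
(> = start, * = accepting)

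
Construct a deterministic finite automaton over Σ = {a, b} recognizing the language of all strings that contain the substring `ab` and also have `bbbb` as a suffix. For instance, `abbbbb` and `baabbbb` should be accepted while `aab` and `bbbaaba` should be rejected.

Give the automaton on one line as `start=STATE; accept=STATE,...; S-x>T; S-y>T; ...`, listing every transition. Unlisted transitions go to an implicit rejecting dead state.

start=s0; accept=s10; s0-a>s1; s0-b>s2; s1-a>s1; s1-b>s3; s2-a>s1; s2-b>s4; s3-a>s5; s3-b>s6; s4-a>s1; s4-b>s7; s5-a>s5; s5-b>s3; s6-a>s5; s6-b>s8; s7-a>s1; s7-b>s9; s8-a>s5; s8-b>s10; s9-a>s1; s9-b>s9; s10-a>s5; s10-b>s10

Build one automaton per condition and run them in lockstep. One (3 states) tracks whether and how much of `ab` has been seen; the other (5 states) tracks how much of the suffix `bbbb` has currently been matched. Each combined state is a pair, one component from each; accept when both components accept.
An 11-state machine:
          a    b  
>  s0     s1   s2 
   s1     s1   s3 
   s2     s1   s4 
   s3     s5   s6 
   s4     s1   s7 
   s5     s5   s3 
   s6     s5   s8 
   s7     s1   s9 
   s8     s5  s10 
   s9     s1   s9 
 * s10    s5  s10 
(> = start, * = accepting)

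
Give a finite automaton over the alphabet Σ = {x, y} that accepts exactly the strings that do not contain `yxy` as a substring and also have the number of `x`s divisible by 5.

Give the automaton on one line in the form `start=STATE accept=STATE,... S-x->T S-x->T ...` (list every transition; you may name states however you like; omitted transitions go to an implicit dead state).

start=A accept=A,C,R A-x->B A-y->C B-x->D B-y->E C-x->F C-y->C D-x->G D-y->H E-x->I E-y->E F-x->D F-y->J G-x->K G-y->L H-x->M H-y->H I-x->G I-y->N J-x->N J-y->J K-x->A K-y->O L-x->P L-y->L M-x->K M-y->Q N-x->Q N-y->N O-x->R O-y->O P-x->A P-y->S Q-x->S Q-y->Q R-x->B R-y->T S-x->T S-y->S T-x->J T-y->T

Run two small machines in parallel and take their product. The first has 4 states tracking partial matches of the forbidden pattern `yxy`; the second has 5 states tracking the count of `x`s modulo 5. A product state is a pair (one from each), accepting exactly when both do.
A 20-state machine:
       x  y 
>* A   B  C 
   B   D  E 
 * C   F  C 
   D   G  H 
   E   I  E 
   F   D  J 
   G   K  L 
   H   M  H 
   I   G  N 
   J   N  J 
   K   A  O 
   L   P  L 
   M   K  Q 
   N   Q  N 
   O   R  O 
   P   A  S 
   Q   S  Q 
 * R   B  T 
   S   T  S 
   T   J  T 
(> = start, * = accepting)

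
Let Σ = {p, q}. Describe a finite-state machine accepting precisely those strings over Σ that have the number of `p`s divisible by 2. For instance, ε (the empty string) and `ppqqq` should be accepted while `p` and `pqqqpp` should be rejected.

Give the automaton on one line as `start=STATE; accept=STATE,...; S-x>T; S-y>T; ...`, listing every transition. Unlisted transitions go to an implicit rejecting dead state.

start=S0; accept=S0; S0-p>S1; S0-q>S0; S1-p>S0; S1-q>S1

Keep the running count of `p`s modulo 2: each `p` advances along the cycle S0 → S1 → S0 while other symbols loop. Accept at S0.
A 2-state machine:
        p   q  
>* S0   S1  S0 
   S1   S0  S1 
(> = start, * = accepting)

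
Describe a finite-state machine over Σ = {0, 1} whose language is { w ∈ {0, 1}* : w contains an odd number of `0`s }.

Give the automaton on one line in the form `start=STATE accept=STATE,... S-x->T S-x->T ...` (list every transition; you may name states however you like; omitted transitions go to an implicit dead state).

start=q0 accept=q1 q0-0->q1 q0-1->q0 q1-0->q0 q1-1->q1

Keep the running count of `0`s modulo 2: each `0` advances along the cycle q0 → q1 → q0 while other symbols loop. Accept at q1.
        0   1  
>  q0   q1  q0 
 * q1   q0  q1 
(> = start, * = accepting)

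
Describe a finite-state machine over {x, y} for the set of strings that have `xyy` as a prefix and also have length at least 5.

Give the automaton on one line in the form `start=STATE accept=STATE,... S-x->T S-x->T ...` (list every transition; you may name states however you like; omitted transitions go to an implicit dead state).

start=q0 accept=q10,q12 q0-x->q1 q0-y->q2 q1-x->q3 q1-y->q4 q2-x->q3 q2-y->q3 q3-x->q5 q3-y->q5 q4-x->q5 q4-y->q6 q5-x->q7 q5-y->q7 q6-x->q8 q6-y->q8 q7-x->q9 q7-y->q9 q8-x->q10 q8-y->q10 q9-x->q11 q9-y->q11 q10-x->q12 q10-y->q12 q11-x->q11 q11-y->q11 q12-x->q12 q12-y->q12

Handle the two conditions separately and then intersect. The first has 5 states tracking whether the input so far still matches the prefix `xyy`; the second has 7 states tracking the input length, saturating at 6. A product state is a pair (one from each), accepting exactly when both do.
          x    y  
>  q0     q1   q2 
   q1     q3   q4 
   q2     q3   q3 
   q3     q5   q5 
   q4     q5   q6 
   q5     q7   q7 
   q6     q8   q8 
   q7     q9   q9 
   q8    q10  q10 
   q9    q11  q11 
 * q10   q12  q12 
   q11   q11  q11 
 * q12   q12  q12 
(> = start, * = accepting)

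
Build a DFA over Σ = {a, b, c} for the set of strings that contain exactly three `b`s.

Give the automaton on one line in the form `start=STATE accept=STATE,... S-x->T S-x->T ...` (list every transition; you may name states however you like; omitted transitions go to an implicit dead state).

start=q0 accept=q3 q0-a->q0 q0-b->q1 q0-c->q0 q1-a->q1 q1-b->q2 q1-c->q1 q2-a->q2 q2-b->q3 q2-c->q2 q3-a->q3 q3-b->q4 q3-c->q3 q4-a->q4 q4-b->q4 q4-c->q4

Count `b`s, saturating at 4: states q0 through q3 mean 0 through 3 `b`s seen; q4 means more than 3. Each `b` increments (capped at q4); other symbols loop. Accept from {q3}.
        a   b   c  
>  q0   q0  q1  q0 
   q1   q1  q2  q1 
   q2   q2  q3  q2 
 * q3   q3  q4  q3 
   q4   q4  q4  q4 
(> = start, * = accepting)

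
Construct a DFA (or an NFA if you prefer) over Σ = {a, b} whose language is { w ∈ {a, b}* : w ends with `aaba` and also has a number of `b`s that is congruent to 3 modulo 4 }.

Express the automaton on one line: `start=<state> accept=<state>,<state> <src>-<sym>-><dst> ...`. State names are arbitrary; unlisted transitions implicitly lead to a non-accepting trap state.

start=q0 accept=q7 q0-a->q0 q0-b->q1 q1-a->q1 q1-b->q2 q2-a->q3 q2-b->q4 q3-a->q5 q3-b->q4 q4-a->q4 q4-b->q0 q5-a->q5 q5-b->q6 q6-a->q7 q6-b->q0 q7-a->q4 q7-b->q0

Run two small machines in parallel and take their product. One (5 states) tracks how much of the suffix `aaba` has currently been matched; the other (4 states) tracks the count of `b`s modulo 4. Each combined state is a pair, one component from each; accept when both components accept. After merging equivalent states the machine shrinks.
An 8-state machine:
        a   b  
>  q0   q0  q1 
   q1   q1  q2 
   q2   q3  q4 
   q3   q5  q4 
   q4   q4  q0 
   q5   q5  q6 
   q6   q7  q0 
 * q7   q4  q0 
(> = start, * = accepting)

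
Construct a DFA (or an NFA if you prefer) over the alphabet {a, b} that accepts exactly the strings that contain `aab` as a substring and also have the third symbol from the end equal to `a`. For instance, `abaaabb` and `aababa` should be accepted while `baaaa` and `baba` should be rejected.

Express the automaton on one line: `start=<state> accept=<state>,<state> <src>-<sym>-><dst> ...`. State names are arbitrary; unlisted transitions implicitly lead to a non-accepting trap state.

Run two small machines in parallel and take their product. The first has 4 states tracking whether and how much of `aab` has been seen; the second has 15 states tracking the last 3 symbols read. A product state is a pair (one from each), accepting exactly when both do. Equivalent product states are then merged.
          a    b  
>  S0     S1   S0 
   S1     S2   S0 
   S2     S2   S3 
 * S3     S4   S5 
 * S4     S6   S7 
 * S5     S8   S9 
   S6    S10   S3 
   S7     S4   S5 
   S8     S6   S7 
   S9     S8   S9 
 * S10   S10   S3 
(> = start, * = accepting)

start=S0 accept=S3,S4,S5,S10 S0-a->S1 S0-b->S0 S1-a->S2 S1-b->S0 S2-a->S2 S2-b->S3 S3-a->S4 S3-b->S5 S4-a->S6 S4-b->S7 S5-a->S8 S5-b->S9 S6-a->S10 S6-b->S3 S7-a->S4 S7-b->S5 S8-a->S6 S8-b->S7 S9-a->S8 S9-b->S9 S10-a->S10 S10-b->S3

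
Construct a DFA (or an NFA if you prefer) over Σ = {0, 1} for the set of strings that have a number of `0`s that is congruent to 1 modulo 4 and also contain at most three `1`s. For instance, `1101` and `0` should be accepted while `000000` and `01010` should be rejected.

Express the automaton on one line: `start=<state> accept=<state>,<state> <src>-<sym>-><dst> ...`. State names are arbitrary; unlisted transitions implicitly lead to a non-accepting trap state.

Handle the two conditions separately and then intersect. One (4 states) tracks the count of `0`s modulo 4; the other (5 states) tracks the count of `1`s, saturating at 4. Each combined state is a pair, one component from each; accept when both components accept.
A 20-state machine:
          0    1  
>  q0     q1   q2 
 * q1     q3   q4 
   q2     q4   q5 
   q3     q6   q7 
 * q4     q7   q8 
   q5     q8   q9 
   q6     q0  q10 
   q7    q10  q11 
 * q8    q11  q12 
   q9    q12  q13 
   q10    q2  q14 
   q11   q14  q15 
 * q12   q15  q16 
   q13   q16  q13 
   q14    q5  q17 
   q15   q17  q18 
   q16   q18  q16 
   q17    q9  q19 
   q18   q19  q18 
   q19   q13  q19 
(> = start, * = accepting)

start=q0 accept=q1,q4,q8,q12 q0-0->q1 q0-1->q2 q1-0->q3 q1-1->q4 q2-0->q4 q2-1->q5 q3-0->q6 q3-1->q7 q4-0->q7 q4-1->q8 q5-0->q8 q5-1->q9 q6-0->q0 q6-1->q10 q7-0->q10 q7-1->q11 q8-0->q11 q8-1->q12 q9-0->q12 q9-1->q13 q10-0->q2 q10-1->q14 q11-0->q14 q11-1->q15 q12-0->q15 q12-1->q16 q13-0->q16 q13-1->q13 q14-0->q5 q14-1->q17 q15-0->q17 q15-1->q18 q16-0->q18 q16-1->q16 q17-0->q9 q17-1->q19 q18-0->q19 q18-1->q18 q19-0->q13 q19-1->q19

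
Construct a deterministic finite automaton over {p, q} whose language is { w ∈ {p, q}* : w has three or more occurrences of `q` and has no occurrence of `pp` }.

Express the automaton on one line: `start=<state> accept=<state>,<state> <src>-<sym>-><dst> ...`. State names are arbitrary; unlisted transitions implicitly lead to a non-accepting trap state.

Run two small machines in parallel and take their product. The first has 5 states tracking the count of `q`s, saturating at 4; the second has 3 states tracking partial matches of the forbidden pattern `pp`. A product state is a pair (one from each), accepting exactly when both do. Equivalent product states are then merged.
With 9 states:
        p   q  
>  S0   S1  S2 
   S1   S3  S2 
   S2   S4  S5 
   S3   S3  S3 
   S4   S3  S5 
   S5   S6  S7 
   S6   S3  S7 
 * S7   S8  S7 
 * S8   S3  S7 
(> = start, * = accepting)

start=S0 accept=S7,S8 S0-p->S1 S0-q->S2 S1-p->S3 S1-q->S2 S2-p->S4 S2-q->S5 S3-p->S3 S3-q->S3 S4-p->S3 S4-q->S5 S5-p->S6 S5-q->S7 S6-p->S3 S6-q->S7 S7-p->S8 S7-q->S7 S8-p->S3 S8-q->S7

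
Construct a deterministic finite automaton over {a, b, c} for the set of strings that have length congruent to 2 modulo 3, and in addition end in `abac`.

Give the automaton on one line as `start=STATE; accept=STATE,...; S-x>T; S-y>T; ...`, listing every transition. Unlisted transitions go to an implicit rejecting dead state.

Build one automaton per condition and run them in lockstep. One (3 states) tracks the input length modulo 3; the other (5 states) tracks how much of the suffix `abac` has currently been matched. Each combined state is a pair, one component from each; accept when both components accept.
A 15-state machine:
          a    b    c  
>  S0     S1   S2   S2 
   S1     S3   S4   S5 
   S2     S3   S5   S5 
   S3     S6   S7   S0 
   S4     S8   S0   S0 
   S5     S6   S0   S0 
   S6     S1   S9   S2 
   S7    S10   S2   S2 
   S8     S1   S9  S11 
   S9    S12   S5   S5 
   S10    S3   S4  S13 
   S11    S3   S5   S5 
   S12    S6   S7  S14 
 * S13    S6   S0   S0 
   S14    S1   S2   S2 
(> = start, * = accepting)

start=S0; accept=S13; S0-a>S1; S0-b>S2; S0-c>S2; S1-a>S3; S1-b>S4; S1-c>S5; S2-a>S3; S2-b>S5; S2-c>S5; S3-a>S6; S3-b>S7; S3-c>S0; S4-a>S8; S4-b>S0; S4-c>S0; S5-a>S6; S5-b>S0; S5-c>S0; S6-a>S1; S6-b>S9; S6-c>S2; S7-a>S10; S7-b>S2; S7-c>S2; S8-a>S1; S8-b>S9; S8-c>S11; S9-a>S12; S9-b>S5; S9-c>S5; S10-a>S3; S10-b>S4; S10-c>S13; S11-a>S3; S11-b>S5; S11-c>S5; S12-a>S6; S12-b>S7; S12-c>S14; S13-a>S6; S13-b>S0; S13-c>S0; S14-a>S1; S14-b>S2; S14-c>S2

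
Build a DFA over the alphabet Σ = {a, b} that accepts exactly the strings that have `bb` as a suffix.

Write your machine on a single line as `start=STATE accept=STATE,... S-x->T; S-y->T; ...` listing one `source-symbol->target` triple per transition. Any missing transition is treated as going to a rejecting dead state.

Let each state record the length of the longest suffix of the input read so far that is also a prefix of `bb`. q1 means the last symbol is `b`; q2 means the last 2 symbols are `bb`. Accept only at q2, where the string currently ends in `bb`.
With 3 states:
        a   b  
>  q0   q0  q1 
   q1   q0  q2 
 * q2   q0  q2 
(> = start, * = accepting)

start=q0; accept=q2; q0-a->q0; q0-b->q1; q1-a->q0; q1-b->q2; q2-a->q0; q2-b->q2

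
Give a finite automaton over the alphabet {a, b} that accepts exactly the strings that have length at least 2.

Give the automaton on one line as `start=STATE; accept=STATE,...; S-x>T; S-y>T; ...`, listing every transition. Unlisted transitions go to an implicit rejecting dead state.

start=q0; accept=q2,q3; q0-a>q1; q0-b>q1; q1-a>q2; q1-b>q2; q2-a>q3; q2-b>q3; q3-a>q3; q3-b>q3

Count input length up to 3: every symbol moves from q0 toward q3, which means 'more than 2' and absorbs. Accept from {q2, q3}.
With 4 states:
        a   b  
>  q0   q1  q1 
   q1   q2  q2 
 * q2   q3  q3 
 * q3   q3  q3 
(> = start, * = accepting)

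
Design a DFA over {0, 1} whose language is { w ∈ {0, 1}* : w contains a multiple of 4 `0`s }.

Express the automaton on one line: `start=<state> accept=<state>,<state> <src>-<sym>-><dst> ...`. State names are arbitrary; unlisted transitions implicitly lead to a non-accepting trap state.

Keep the running count of `0`s modulo 4: each `0` advances along the cycle S0 → S1 → S2 → S3 → S0 while other symbols loop. Accept at S0.
4 states suffice.
        0   1  
>* S0   S1  S0 
   S1   S2  S1 
   S2   S3  S2 
   S3   S0  S3 
(> = start, * = accepting)

start=S0 accept=S0 S0-0->S1 S0-1->S0 S1-0->S2 S1-1->S1 S2-0->S3 S2-1->S2 S3-0->S0 S3-1->S3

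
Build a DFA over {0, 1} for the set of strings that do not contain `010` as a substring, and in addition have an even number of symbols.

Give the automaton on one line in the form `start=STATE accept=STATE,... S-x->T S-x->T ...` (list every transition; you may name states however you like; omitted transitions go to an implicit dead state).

Handle the two conditions separately and then intersect. The first has 4 states tracking partial matches of the forbidden pattern `010`; the second has 2 states tracking the input length modulo 2. A product state is a pair (one from each), accepting exactly when both do. Equivalent product states are then merged.
A 7-state machine:
        0   1  
>* q0   q1  q2 
   q1   q3  q4 
   q2   q3  q0 
 * q3   q1  q5 
 * q4   q6  q2 
   q5   q6  q0 
   q6   q6  q6 
(> = start, * = accepting)

start=q0 accept=q0,q3,q4 q0-0->q1 q0-1->q2 q1-0->q3 q1-1->q4 q2-0->q3 q2-1->q0 q3-0->q1 q3-1->q5 q4-0->q6 q4-1->q2 q5-0->q6 q5-1->q0 q6-0->q6 q6-1->q6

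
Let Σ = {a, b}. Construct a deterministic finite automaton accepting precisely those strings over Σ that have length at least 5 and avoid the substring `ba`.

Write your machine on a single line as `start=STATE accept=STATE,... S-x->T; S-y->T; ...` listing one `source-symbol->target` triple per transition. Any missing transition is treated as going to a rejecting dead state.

start=S0; accept=S10,S11; S0-a->S1; S0-b->S2; S1-a->S3; S1-b->S4; S2-a->S5; S2-b->S4; S3-a->S6; S3-b->S7; S4-a->S5; S4-b->S7; S5-a->S5; S5-b->S5; S6-a->S8; S6-b->S9; S7-a->S5; S7-b->S9; S8-a->S10; S8-b->S11; S9-a->S5; S9-b->S11; S10-a->S10; S10-b->S11; S11-a->S5; S11-b->S11

Build one automaton per condition and run them in lockstep. The first has 7 states tracking the input length, saturating at 6; the second has 3 states tracking partial matches of the forbidden pattern `ba`. A product state is a pair (one from each), accepting exactly when both do. Minimizing collapses redundant product states.
With 12 states:
          a    b  
>  S0     S1   S2 
   S1     S3   S4 
   S2     S5   S4 
   S3     S6   S7 
   S4     S5   S7 
   S5     S5   S5 
   S6     S8   S9 
   S7     S5   S9 
   S8    S10  S11 
   S9     S5  S11 
 * S10   S10  S11 
 * S11    S5  S11 
(> = start, * = accepting)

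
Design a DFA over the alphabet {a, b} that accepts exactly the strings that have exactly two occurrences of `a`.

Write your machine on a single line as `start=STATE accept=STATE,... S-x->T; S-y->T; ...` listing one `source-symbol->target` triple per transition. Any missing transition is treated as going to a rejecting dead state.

start=q0; accept=q2; q0-a->q1; q0-b->q0; q1-a->q2; q1-b->q1; q2-a->q3; q2-b->q2; q3-a->q3; q3-b->q3

Count `a`s, saturating at 3: states q0 through q2 mean 0 through 2 `a`s seen; q3 means more than 2. Each `a` increments (capped at q3); other symbols loop. Accept from {q2}.
With 4 states:
        a   b  
>  q0   q1  q0 
   q1   q2  q1 
 * q2   q3  q2 
   q3   q3  q3 
(> = start, * = accepting)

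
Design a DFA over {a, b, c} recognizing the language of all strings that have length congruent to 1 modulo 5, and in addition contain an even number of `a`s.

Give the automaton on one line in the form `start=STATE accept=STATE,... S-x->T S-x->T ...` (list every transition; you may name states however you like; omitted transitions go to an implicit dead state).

Handle the two conditions separately and then intersect. The first has 5 states tracking the input length modulo 5; the second has 2 states tracking the count of `a`s modulo 2. A product state is a pair (one from each), accepting exactly when both do.
        a   b   c  
>  s0   s1  s2  s2 
   s1   s3  s4  s4 
 * s2   s4  s3  s3 
   s3   s5  s6  s6 
   s4   s6  s5  s5 
   s5   s7  s8  s8 
   s6   s8  s7  s7 
   s7   s9  s0  s0 
   s8   s0  s9  s9 
   s9   s2  s1  s1 
(> = start, * = accepting)

start=s0 accept=s2 s0-a->s1 s0-b->s2 s0-c->s2 s1-a->s3 s1-b->s4 s1-c->s4 s2-a->s4 s2-b->s3 s2-c->s3 s3-a->s5 s3-b->s6 s3-c->s6 s4-a->s6 s4-b->s5 s4-c->s5 s5-a->s7 s5-b->s8 s5-c->s8 s6-a->s8 s6-b->s7 s6-c->s7 s7-a->s9 s7-b->s0 s7-c->s0 s8-a->s0 s8-b->s9 s8-c->s9 s9-a->s2 s9-b->s1 s9-c->s1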